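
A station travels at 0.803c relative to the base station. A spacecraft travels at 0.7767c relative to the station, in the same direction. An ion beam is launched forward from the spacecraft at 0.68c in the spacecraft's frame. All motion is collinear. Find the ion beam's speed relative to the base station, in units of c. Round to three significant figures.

0.995c

Compose velocities in two stages. Stage 1 (into S'): u₁ = (0.68+0.7767)/(1+0.68×0.7767) = 0.95324.
Stage 2 (into S): u = (0.95324+0.803)/(1+0.95324×0.803) = 0.99478, so the speed is 0.995c.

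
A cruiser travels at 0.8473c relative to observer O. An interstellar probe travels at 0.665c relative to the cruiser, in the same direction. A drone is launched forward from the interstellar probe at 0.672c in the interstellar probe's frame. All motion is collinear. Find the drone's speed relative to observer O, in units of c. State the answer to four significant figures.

First combine the drone and interstellar probe (S''→S'): u₁ = (0.672 + 0.665)/(1 + 0.672×0.665) = 1.337/1.44688 = 0.92406.
Then combine with the cruiser (S'→S): u = (0.92406 + 0.8473)/(1 + 0.92406×0.8473) = 1.77136/1.782956038 = 0.9935.

0.9935c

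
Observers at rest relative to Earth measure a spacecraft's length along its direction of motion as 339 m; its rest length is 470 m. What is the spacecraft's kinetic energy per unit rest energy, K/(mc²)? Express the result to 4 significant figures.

γ = L₀/L = 470/339 = 1.38643.
Since K = (γ−1)mc², K/(mc²) = 1.38643 − 1 = 0.3864.

0.3864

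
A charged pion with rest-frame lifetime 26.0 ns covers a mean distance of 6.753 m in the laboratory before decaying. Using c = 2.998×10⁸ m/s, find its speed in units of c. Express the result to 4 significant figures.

0.6548c

Lab distance = (lab lifetime)·v = γτ·βc, so βγ = d/(cτ) = 6.753/(2.998×10⁸ × 2.600×10^-8) = 0.86635.
With βγ = 0.86635: γ² = 1 + (βγ)² = 1.750562, and β = (βγ)/γ = 0.86635/1.32309 = 0.6548.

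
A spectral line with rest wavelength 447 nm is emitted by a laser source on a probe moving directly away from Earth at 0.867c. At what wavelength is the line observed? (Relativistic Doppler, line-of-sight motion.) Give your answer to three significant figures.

1670 nm

Relativistic Doppler for wavelength: λ_obs = λ_src · √((1+β)/(1−β)).
With β = 0.867: factor = √(1.867/0.133) = 3.7467.
λ_obs = 447 × 3.7467 = 1670 nm.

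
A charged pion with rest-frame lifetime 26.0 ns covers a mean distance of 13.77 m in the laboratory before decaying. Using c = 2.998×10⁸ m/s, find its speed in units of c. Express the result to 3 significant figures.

0.870c

d = βγcτ ⇒ βγ = d/(cτ) = 13.77 m / (7.7948 m) = 1.7666.
β = (βγ)/√(1+(βγ)²) = 1.7666/√4.12088 = 0.870.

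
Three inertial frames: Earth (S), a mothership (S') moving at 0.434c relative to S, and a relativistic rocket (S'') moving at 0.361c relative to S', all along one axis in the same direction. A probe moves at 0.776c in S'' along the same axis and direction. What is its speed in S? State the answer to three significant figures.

Apply u = (u'+v)/(1+u'v) twice. Probe in the mothership frame: (0.776+0.361)/(1+0.776·0.361) = 1.137/1.280136 = 0.88819c.
That velocity, transformed to the rest frame of Earth: (0.88819+0.434)/(1+0.88819·0.434) = 1.32219/1.38547446 = 0.95432c.

0.954c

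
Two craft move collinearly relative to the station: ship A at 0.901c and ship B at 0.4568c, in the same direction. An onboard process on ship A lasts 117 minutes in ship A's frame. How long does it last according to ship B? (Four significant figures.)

178.4 minutes

Transform ship A's velocity into ship B's frame: (0.901 − 0.4568)/(1 − 0.901·0.4568) = 0.4442/0.5884232, so the relative speed is 0.7549c.
At |u| = 0.7549c, γ = (1 − 0.569874)^(−1/2) = 1.5248.
Ship A's interval is proper; time dilation gives Δt_B = γΔτ = 1.5248 × 117 minutes = 178.4 minutes.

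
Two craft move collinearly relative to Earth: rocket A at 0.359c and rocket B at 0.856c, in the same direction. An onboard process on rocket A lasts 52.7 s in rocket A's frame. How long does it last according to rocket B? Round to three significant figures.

75.7 s

Speed of rocket A in rocket B's frame: u = (v_A − v_B)/(1 − v_A v_B/c²) = (0.359 − 0.856)/(1 − 0.359×0.856) = −0.497/0.692696 = −0.71749; |u| = 0.71749c.
At |u| = 0.71749c, γ = (1 − 0.514792)^(−1/2) = 1.4356.
The clock on rocket A records proper time, so rocket B measures Δt = γΔτ = 1.4356 × 52.7 = 75.7 s.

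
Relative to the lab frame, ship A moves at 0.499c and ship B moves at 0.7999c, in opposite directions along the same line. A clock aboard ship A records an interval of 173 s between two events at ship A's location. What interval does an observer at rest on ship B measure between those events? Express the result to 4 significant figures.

465.4 s

Transform ship A's velocity into ship B's frame: (0.499 + 0.7999)/(1 + 0.499·0.7999) = 1.2989/1.3991501, so the relative speed is 0.92835c.
γ for this relative speed: γ = 1/√(1 − 0.861834) = 2.6903.
Ship A's interval is proper; time dilation gives Δt_B = γΔτ = 2.6903 × 173 s = 465.4 s.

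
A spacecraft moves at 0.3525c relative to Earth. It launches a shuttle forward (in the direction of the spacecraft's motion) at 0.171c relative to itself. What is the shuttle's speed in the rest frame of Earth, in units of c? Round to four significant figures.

Relativistic velocity addition: u = (u' + v)/(1 + u'v/c²), with u' = 0.171c and v = 0.3525c.
Numerator: 0.171 + 0.3525 = 0.5235. Denominator: 1 + (0.171)(0.3525) = 1.0602775.
u = 0.5235/1.0602775 = 0.49374, so the speed is 0.4937c.

0.4937c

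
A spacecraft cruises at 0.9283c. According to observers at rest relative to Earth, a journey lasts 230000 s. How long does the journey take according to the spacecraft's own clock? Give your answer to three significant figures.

85500 s

With β = 0.9283, γ = 1/√(1 − 0.9283²) = 1/√0.13825911 = 2.6894.
The moving clock records proper time: Δτ = Δt/γ = 230000/2.6894 = 85500 s.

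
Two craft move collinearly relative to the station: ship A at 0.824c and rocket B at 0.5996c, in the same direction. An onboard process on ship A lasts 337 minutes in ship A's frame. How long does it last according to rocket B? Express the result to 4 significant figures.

376.0 minutes

Speed of ship A in rocket B's frame: u = (v_A − v_B)/(1 − v_A v_B/c²) = (0.824 − 0.5996)/(1 − 0.824×0.5996) = 0.2244/0.5059296 = 0.44354; |u| = 0.44354c.
At |u| = 0.44354c, γ = (1 − 0.196728)^(−1/2) = 1.1158.
The clock on ship A records proper time, so rocket B measures Δt = γΔτ = 1.1158 × 337 = 376.0 minutes.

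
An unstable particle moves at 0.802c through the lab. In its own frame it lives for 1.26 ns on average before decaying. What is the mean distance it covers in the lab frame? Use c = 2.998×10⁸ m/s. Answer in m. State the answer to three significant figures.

0.507 m

γ = 1/√(1 − β²) = 1/√(1 − 0.643204) = 1/√0.356796 = 1/0.597324 = 1.6741.
Lab-frame lifetime: Δt = γτ = 1.6741 × 1.26 ns = 2.1094 ns.
Distance: d = vΔt = 0.802 × 2.998×10⁸ m/s × 2.1094×10^-9 s = 0.507 m.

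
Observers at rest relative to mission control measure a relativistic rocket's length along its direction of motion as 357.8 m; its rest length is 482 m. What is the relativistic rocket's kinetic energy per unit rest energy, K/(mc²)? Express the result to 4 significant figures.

0.3471

Length contraction gives γ = L₀/L = 482/357.8 = 1.34712.
K/(mc²) = γ − 1 = 1.34712 − 1 = 0.3471.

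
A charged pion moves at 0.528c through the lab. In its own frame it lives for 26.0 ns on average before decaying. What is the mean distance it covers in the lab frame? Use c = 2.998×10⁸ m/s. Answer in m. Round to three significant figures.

4.85 m

γ = 1/√(1 − β²) = 1/√(1 − 0.278784) = 1/√0.721216 = 1/0.849244 = 1.1775.
Lab-frame lifetime: Δt = γτ = 1.1775 × 26.0 ns = 30.615 ns.
Distance: d = vΔt = 0.528 × 2.998×10⁸ m/s × 3.0615×10^-8 s = 4.85 m.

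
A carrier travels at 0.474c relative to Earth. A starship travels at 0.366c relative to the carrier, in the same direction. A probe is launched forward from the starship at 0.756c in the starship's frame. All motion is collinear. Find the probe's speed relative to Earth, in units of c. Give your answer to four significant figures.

First combine the probe and starship (S''→S'): u₁ = (0.756 + 0.366)/(1 + 0.756×0.366) = 1.122/1.276696 = 0.87883.
Then combine with the carrier (S'→S): u = (0.87883 + 0.474)/(1 + 0.87883×0.474) = 1.35283/1.41656542 = 0.95501.

0.9550c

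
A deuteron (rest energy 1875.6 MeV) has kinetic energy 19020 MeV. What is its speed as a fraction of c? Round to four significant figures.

γ = 1 + K/(mc²) = 1 + 19020/1875.6 = 11.141.
β = √(1 − 1/γ²) = √(1 − 0.0080566) = √0.9919434 = 0.9960.

0.9960c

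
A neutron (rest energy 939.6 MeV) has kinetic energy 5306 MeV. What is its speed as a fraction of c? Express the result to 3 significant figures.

K = (γ−1)mc², so γ = 1 + 5306/939.6 = 6.6471.
Then v/c = √(1 − γ⁻²) = √(1 − 0.0226327) = √0.9773673 = 0.989.

0.989c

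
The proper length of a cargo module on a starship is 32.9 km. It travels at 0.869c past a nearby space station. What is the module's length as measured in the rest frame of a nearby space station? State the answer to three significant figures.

16.3 km

Lorentz factor: γ = (1 − 0.755161)^(−1/2) = 2.021.
Along the direction of motion the measured length is L₀/γ = 32.9/2.021 = 16.3 km.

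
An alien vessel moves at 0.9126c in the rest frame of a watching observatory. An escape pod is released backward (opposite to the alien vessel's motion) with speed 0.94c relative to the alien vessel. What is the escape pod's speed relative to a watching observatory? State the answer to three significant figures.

Relativistic velocity addition: u = (u' + v)/(1 + u'v/c²), with u' = −0.94c and v = 0.9126c.
Numerator: −0.94 + 0.9126 = −0.0274. Denominator: 1 + (−0.94)(0.9126) = 0.142156.
u = −0.0274/0.142156 = −0.19275, so the speed is 0.193c.

0.193c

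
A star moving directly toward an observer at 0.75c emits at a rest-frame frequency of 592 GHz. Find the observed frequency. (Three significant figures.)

1570 GHz

Relativistic Doppler (source moving toward): f_obs = f_src · √((1+β)/(1−β)).
With β = 0.75: factor = √(1.75/0.25) = 2.6458.
f_obs = 592 × 2.6458 = 1570 GHz.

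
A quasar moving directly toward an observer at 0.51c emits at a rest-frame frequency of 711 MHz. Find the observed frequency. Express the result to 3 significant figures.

1250 MHz

Relativistic Doppler (source moving toward): f_obs = f_src · √((1+β)/(1−β)).
With β = 0.51: factor = √(1.51/0.49) = 1.7555.
f_obs = 711 × 1.7555 = 1250 MHz.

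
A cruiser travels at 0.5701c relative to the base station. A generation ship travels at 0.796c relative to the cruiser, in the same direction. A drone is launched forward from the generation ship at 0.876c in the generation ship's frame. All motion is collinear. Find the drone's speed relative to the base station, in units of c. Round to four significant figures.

First combine the drone and generation ship (S''→S'): u₁ = (0.876 + 0.796)/(1 + 0.876×0.796) = 1.672/1.697296 = 0.9851.
Then combine with the cruiser (S'→S): u = (0.9851 + 0.5701)/(1 + 0.9851×0.5701) = 1.5552/1.56160551 = 0.9959.

0.9959c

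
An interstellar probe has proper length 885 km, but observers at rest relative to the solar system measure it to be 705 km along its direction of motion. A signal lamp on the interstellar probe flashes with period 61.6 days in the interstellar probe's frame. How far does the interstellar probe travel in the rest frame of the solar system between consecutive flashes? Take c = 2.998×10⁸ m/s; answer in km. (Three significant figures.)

Length contraction gives γ = L₀/L = 885/705 = 1.25532.
β = √(1 − 1/γ²) = 0.60449. Lab-frame period = γτ = 1.25532×61.6 days = 77.328 days. Distance = βc × γτ = 0.60449 × 2.998×10⁸ m/s × 6681139.2 s = 1.2108×10^15 m = 1.21×10^12 km.

1.21×10^12 km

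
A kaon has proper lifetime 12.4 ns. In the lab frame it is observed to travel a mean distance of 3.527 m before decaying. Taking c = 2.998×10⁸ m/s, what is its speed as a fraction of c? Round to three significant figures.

0.688c

Lab distance = (lab lifetime)·v = γτ·βc, so βγ = d/(cτ) = 3.527/(2.998×10⁸ × 1.240×10^-8) = 0.94875.
With βγ = 0.94875: γ² = 1 + (βγ)² = 1.900127, and β = (βγ)/γ = 0.94875/1.37845 = 0.688.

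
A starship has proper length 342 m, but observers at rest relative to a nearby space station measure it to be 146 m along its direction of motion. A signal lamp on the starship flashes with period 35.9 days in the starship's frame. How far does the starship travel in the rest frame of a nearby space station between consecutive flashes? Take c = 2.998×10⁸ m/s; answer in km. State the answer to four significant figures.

1.970×10^12 km

γ = L₀/L = 342/146 = 2.34247.
β = √(1 − 1/γ²) = 0.9043. Lab-frame period = γτ = 2.34247×35.9 days = 84.095 days. Distance = βc × γτ = 0.9043 × 2.998×10⁸ m/s × 7265808 s = 1.9698×10^15 m = 1.970×10^12 km.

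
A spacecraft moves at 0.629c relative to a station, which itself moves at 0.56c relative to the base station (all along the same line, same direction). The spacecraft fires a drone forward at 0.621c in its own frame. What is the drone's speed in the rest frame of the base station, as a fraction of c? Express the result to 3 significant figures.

First combine the drone and spacecraft (S''→S'): u₁ = (0.621 + 0.629)/(1 + 0.621×0.629) = 1.25/1.390609 = 0.89889.
Then combine with the station (S'→S): u = (0.89889 + 0.56)/(1 + 0.89889×0.56) = 1.45889/1.5033784 = 0.97041.

0.970c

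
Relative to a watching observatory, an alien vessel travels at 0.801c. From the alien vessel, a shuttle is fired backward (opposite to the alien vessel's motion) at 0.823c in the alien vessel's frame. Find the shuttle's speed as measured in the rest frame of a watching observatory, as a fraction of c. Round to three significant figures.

In units of c, u = (u' + v)/(1 + u'v) with u' = −0.823 and v = 0.801.
Numerator: −0.823 + 0.801 = −0.022. Denominator: 1 + (−0.823)(0.801) = 0.340777.
u = −0.022/0.340777 = −0.064558, so the speed is 0.0646c.

0.0646c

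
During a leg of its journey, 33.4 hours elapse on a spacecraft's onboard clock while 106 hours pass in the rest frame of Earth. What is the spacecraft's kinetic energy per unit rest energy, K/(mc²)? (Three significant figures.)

2.17

From Δt = γΔτ: γ = 106/33.4 = 3.17365.
K/(mc²) = γ − 1 = 3.17365 − 1 = 2.17.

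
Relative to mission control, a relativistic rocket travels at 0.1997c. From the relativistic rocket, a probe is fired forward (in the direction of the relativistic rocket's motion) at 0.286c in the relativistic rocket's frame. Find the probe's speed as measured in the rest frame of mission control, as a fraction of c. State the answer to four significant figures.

In units of c, u = (u' + v)/(1 + u'v) with u' = 0.286 and v = 0.1997.
Numerator: 0.286 + 0.1997 = 0.4857. Denominator: 1 + (0.286)(0.1997) = 1.0571142.
u = 0.4857/1.0571142 = 0.45946, so the speed is 0.4595c.

0.4595c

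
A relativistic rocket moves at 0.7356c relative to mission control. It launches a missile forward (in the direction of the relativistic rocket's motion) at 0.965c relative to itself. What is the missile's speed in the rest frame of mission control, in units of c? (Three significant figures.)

0.995c

Relativistic velocity addition: u = (u' + v)/(1 + u'v/c²), with u' = 0.965c and v = 0.7356c.
Numerator: 0.965 + 0.7356 = 1.7006. Denominator: 1 + (0.965)(0.7356) = 1.709854.
u = 1.7006/1.709854 = 0.99459, so the speed is 0.995c.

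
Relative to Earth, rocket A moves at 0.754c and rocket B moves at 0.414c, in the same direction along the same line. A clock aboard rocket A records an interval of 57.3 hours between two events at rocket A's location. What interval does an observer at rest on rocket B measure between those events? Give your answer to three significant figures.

Speed of rocket A in rocket B's frame: u = (v_A − v_B)/(1 − v_A v_B/c²) = (0.754 − 0.414)/(1 − 0.754×0.414) = 0.34/0.687844 = 0.4943; |u| = 0.4943c.
At |u| = 0.4943c, γ = (1 − 0.244332)^(−1/2) = 1.1504.
Rocket A's interval is proper; time dilation gives Δt_B = γΔτ = 1.1504 × 57.3 hours = 65.9 hours.

65.9 hours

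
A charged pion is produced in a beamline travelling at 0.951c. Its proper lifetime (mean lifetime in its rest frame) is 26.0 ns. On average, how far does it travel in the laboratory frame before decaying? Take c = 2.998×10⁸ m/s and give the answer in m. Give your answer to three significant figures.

Lorentz factor: γ = (1 − 0.904401)^(−1/2) = 3.2342.
Lab-frame lifetime: Δt = γτ = 3.2342 × 26.0 ns = 84.089 ns.
Distance: d = vΔt = 0.951 × 2.998×10⁸ m/s × 8.4089×10^-8 s = 24.0 m.

24.0 m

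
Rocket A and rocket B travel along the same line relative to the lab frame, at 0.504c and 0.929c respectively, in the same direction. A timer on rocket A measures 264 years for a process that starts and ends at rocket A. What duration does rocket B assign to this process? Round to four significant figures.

Transform rocket A's velocity into rocket B's frame: (0.504 − 0.929)/(1 − 0.504·0.929) = −0.425/0.531784, so the relative speed is 0.7992c.
γ for this relative speed: γ = 1/√(1 − 0.638721) = 1.6637.
Rocket A's interval is proper; time dilation gives Δt_B = γΔτ = 1.6637 × 264 years = 439.2 years.

439.2 years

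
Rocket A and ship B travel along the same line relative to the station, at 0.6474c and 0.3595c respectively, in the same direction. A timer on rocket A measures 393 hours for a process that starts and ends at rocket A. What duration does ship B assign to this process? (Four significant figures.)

424.0 hours

Transform rocket A's velocity into ship B's frame: (0.6474 − 0.3595)/(1 − 0.6474·0.3595) = 0.2879/0.7672597, so the relative speed is 0.37523c.
γ for this relative speed: γ = 1/√(1 − 0.140798) = 1.0788.
The clock on rocket A records proper time, so ship B measures Δt = γΔτ = 1.0788 × 393 = 424.0 hours.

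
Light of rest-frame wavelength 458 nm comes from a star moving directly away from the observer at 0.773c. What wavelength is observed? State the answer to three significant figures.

1280 nm

Relativistic Doppler for wavelength: λ_obs = λ_src · √((1+β)/(1−β)).
With β = 0.773: factor = √(1.773/0.227) = 2.7947.
λ_obs = 458 × 2.7947 = 1280 nm.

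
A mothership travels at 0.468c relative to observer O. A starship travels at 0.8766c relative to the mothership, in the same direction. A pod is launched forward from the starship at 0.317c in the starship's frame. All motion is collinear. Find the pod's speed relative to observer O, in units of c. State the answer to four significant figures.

First combine the pod and starship (S''→S'): u₁ = (0.317 + 0.8766)/(1 + 0.317×0.8766) = 1.1936/1.2778822 = 0.93405.
Then combine with the mothership (S'→S): u = (0.93405 + 0.468)/(1 + 0.93405×0.468) = 1.40205/1.4371354 = 0.97559.

0.9756c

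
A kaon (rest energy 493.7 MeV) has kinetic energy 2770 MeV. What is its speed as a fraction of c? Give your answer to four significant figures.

0.9885c

γ = 1 + K/(mc²) = 1 + 2770/493.7 = 6.6107.
β = √(1 − 1/γ²) = √(1 − 0.0228826) = √0.9771174 = 0.9885.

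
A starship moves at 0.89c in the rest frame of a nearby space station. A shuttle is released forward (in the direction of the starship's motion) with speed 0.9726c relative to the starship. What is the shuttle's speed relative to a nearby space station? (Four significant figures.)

0.9984c

Relativistic velocity addition: u = (u' + v)/(1 + u'v/c²), with u' = 0.9726c and v = 0.89c.
Numerator: 0.9726 + 0.89 = 1.8626. Denominator: 1 + (0.9726)(0.89) = 1.865614.
u = 1.8626/1.865614 = 0.99838, so the speed is 0.9984c.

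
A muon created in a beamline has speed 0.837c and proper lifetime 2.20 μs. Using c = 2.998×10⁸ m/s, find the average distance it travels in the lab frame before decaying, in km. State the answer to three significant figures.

1.01 km

With β = 0.837, γ = 1/√(1 − 0.837²) = 1/√0.299431 = 1.8275.
Lab-frame lifetime: Δt = γτ = 1.8275 × 2.20 μs = 4.0205 μs.
Distance: d = vΔt = 0.837 × 2.998×10⁸ m/s × 4.0205×10^-6 s = 1010 m = 1.01 km.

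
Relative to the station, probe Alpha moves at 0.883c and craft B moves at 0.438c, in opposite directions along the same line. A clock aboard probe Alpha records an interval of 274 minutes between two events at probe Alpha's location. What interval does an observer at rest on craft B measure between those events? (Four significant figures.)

The velocity of probe Alpha relative to craft B is (0.883 + 0.438)c / (1 + 0.883×0.438) = 0.95258c; relative speed 0.95258c.
At |u| = 0.95258c, γ = (1 − 0.907409)^(−1/2) = 3.2864.
The clock on probe Alpha records proper time, so craft B measures Δt = γΔτ = 3.2864 × 274 = 900.5 minutes.

900.5 minutes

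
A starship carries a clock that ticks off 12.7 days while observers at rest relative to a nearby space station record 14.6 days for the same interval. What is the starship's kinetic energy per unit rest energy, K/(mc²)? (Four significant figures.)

0.1496

The time-dilation ratio gives γ = 14.6/12.7 = 1.14961.
Since K = (γ−1)mc², K/(mc²) = 1.14961 − 1 = 0.1496.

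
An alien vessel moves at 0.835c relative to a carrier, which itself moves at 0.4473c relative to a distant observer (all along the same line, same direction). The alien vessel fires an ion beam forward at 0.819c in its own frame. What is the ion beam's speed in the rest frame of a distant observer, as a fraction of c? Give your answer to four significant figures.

0.9932c

Apply u = (u'+v)/(1+u'v) twice. Ion beam in the carrier frame: (0.819+0.835)/(1+0.819·0.835) = 1.654/1.683865 = 0.98226c.
That velocity, transformed to the rest frame of a distant observer: (0.98226+0.4473)/(1+0.98226·0.4473) = 1.42956/1.439364898 = 0.99319c.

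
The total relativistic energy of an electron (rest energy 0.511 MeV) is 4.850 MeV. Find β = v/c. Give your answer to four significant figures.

Total energy E = γmc² gives γ = 4.850/0.511 = 9.4912.
Hence β = √(1 − 1/γ²) = √(1 − 0.0111009) = √0.9888991 = 0.9944.

0.9944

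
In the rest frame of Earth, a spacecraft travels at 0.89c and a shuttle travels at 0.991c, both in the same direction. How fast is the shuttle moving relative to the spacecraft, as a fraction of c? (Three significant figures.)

Transform to the spacecraft's frame: u' = (u − v)/(1 − uv/c²).
u' = (0.991 − 0.89)/(1 − 0.991×0.89) = 0.101/0.11801 = 0.85586.
Speed in the spacecraft's frame: 0.856c (in the same direction).

0.856c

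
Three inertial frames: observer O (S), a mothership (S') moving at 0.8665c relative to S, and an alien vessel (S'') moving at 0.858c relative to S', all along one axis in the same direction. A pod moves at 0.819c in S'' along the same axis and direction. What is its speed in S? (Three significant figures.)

First combine the pod and alien vessel (S''→S'): u₁ = (0.819 + 0.858)/(1 + 0.819×0.858) = 1.677/1.702702 = 0.98491.
Then combine with the mothership (S'→S): u = (0.98491 + 0.8665)/(1 + 0.98491×0.8665) = 1.85141/1.853424515 = 0.99891.

0.999c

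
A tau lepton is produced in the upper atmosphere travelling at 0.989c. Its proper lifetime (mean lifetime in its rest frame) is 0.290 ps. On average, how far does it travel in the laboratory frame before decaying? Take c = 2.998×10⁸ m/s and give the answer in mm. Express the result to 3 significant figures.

γ = 1/√(1 − β²) = 1/√(1 − 0.978121) = 1/√0.021879 = 1/0.147916 = 6.7606.
Lab-frame lifetime: Δt = γτ = 6.7606 × 0.290 ps = 1.9606 ps.
Distance: d = vΔt = 0.989 × 2.998×10⁸ m/s × 1.9606×10^-12 s = 5.81×10^-4 m = 0.581 mm.

0.581 mm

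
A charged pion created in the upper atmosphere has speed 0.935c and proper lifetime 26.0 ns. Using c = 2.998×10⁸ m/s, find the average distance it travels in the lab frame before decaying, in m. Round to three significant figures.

With β = 0.935, γ = 1/√(1 − 0.935²) = 1/√0.125775 = 2.8197.
Lab-frame lifetime: Δt = γτ = 2.8197 × 26.0 ns = 73.312 ns.
Distance: d = vΔt = 0.935 × 2.998×10⁸ m/s × 7.3312×10^-8 s = 20.6 m.

20.6 m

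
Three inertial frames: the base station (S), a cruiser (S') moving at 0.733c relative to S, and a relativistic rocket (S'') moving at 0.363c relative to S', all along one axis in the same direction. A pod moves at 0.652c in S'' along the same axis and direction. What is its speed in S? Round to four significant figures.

First combine the pod and relativistic rocket (S''→S'): u₁ = (0.652 + 0.363)/(1 + 0.652×0.363) = 1.015/1.236676 = 0.82075.
Then combine with the cruiser (S'→S): u = (0.82075 + 0.733)/(1 + 0.82075×0.733) = 1.55375/1.60160975 = 0.97012.

0.9701c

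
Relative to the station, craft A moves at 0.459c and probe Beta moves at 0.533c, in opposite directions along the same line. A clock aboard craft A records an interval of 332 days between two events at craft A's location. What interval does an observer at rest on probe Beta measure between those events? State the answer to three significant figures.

550 days

Transform craft A's velocity into probe Beta's frame: (0.459 + 0.533)/(1 + 0.459·0.533) = 0.992/1.244647, so the relative speed is 0.79701c.
At |u| = 0.79701c, γ = (1 − 0.635225)^(−1/2) = 1.6557.
The clock on craft A records proper time, so probe Beta measures Δt = γΔτ = 1.6557 × 332 = 550 days.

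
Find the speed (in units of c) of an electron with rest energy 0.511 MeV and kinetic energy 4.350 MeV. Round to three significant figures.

0.994c

K = (γ−1)mc², so γ = 1 + 4.350/0.511 = 9.5127.
Then v/c = √(1 − γ⁻²) = √(1 − 0.0110508) = √0.9889492 = 0.994.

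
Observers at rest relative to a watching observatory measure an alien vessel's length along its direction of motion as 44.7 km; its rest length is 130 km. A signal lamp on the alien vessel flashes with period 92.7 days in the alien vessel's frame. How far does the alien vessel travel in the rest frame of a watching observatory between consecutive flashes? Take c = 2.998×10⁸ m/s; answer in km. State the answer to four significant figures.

γ = L₀/L = 130/44.7 = 2.90828.
β = √(1 − 1/γ²) = 0.93903. Lab-frame period = γτ = 2.90828×92.7 days = 269.6 days. Distance = βc × γτ = 0.93903 × 2.998×10⁸ m/s × 23293440 s = 6.5576×10^15 m = 6.558×10^12 km.

6.558×10^12 km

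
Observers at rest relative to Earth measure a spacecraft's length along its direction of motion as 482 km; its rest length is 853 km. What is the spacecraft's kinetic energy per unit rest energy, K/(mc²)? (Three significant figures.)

Length contraction gives γ = L₀/L = 853/482 = 1.76971.
K/(mc²) = γ − 1 = 1.76971 − 1 = 0.770.

0.770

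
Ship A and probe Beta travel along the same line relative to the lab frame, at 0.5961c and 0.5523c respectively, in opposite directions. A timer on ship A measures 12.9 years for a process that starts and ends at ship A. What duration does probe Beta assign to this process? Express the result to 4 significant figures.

The velocity of ship A relative to probe Beta is (0.5961 + 0.5523)c / (1 + 0.5961×0.5523) = 0.86396c; relative speed 0.86396c.
γ for this relative speed: γ = 1/√(1 − 0.746427) = 1.9859.
The clock on ship A records proper time, so probe Beta measures Δt = γΔτ = 1.9859 × 12.9 = 25.62 years.

25.62 years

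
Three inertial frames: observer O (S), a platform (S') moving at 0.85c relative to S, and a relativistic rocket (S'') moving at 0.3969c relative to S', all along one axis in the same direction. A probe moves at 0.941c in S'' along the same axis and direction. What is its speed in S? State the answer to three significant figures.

0.998c

First combine the probe and relativistic rocket (S''→S'): u₁ = (0.941 + 0.3969)/(1 + 0.941×0.3969) = 1.3379/1.3734829 = 0.97409.
Then combine with the platform (S'→S): u = (0.97409 + 0.85)/(1 + 0.97409×0.85) = 1.82409/1.8279765 = 0.99787.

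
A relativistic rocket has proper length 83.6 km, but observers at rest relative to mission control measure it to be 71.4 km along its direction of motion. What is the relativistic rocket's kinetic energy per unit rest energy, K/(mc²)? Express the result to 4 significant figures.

0.1709

From L = L₀/γ: γ = 83.6/71.4 = 1.17087.
K/(mc²) = γ − 1 = 1.17087 − 1 = 0.1709.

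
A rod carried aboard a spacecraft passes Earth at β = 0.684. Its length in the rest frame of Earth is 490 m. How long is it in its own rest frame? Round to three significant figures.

γ = 1/√(1 − β²) = 1/√(1 − 0.467856) = 1/√0.532144 = 1/0.729482 = 1.3708.
Proper length: L₀ = γ·L = 1.3708 × 490 = 672 m.

672 m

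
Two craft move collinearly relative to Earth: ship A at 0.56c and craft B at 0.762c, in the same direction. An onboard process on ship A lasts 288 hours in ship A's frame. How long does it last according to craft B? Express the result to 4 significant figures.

307.7 hours

Transform ship A's velocity into craft B's frame: (0.56 − 0.762)/(1 − 0.56·0.762) = −0.202/0.57328, so the relative speed is 0.35236c.
At |u| = 0.35236c, γ = (1 − 0.124158)^(−1/2) = 1.0685.
The clock on ship A records proper time, so craft B measures Δt = γΔτ = 1.0685 × 288 = 307.7 hours.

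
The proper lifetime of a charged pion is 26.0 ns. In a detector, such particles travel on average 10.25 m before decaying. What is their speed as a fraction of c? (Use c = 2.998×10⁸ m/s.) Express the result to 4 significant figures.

0.7960c

Let x = d/(cτ) = 10.25 m / (2.998×10⁸ m/s × 2.600×10^-8 s) = 1.315. Since d = βγcτ, x = βγ = β/√(1−β²).
Solving: β² = x²/(1+x²) = 1.72922/2.72922 = 0.633595, so β = 0.7960.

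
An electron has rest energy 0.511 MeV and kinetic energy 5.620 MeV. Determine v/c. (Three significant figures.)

0.997

K = (γ−1)mc², so γ = 1 + 5.620/0.511 = 11.998.
Then v/c = √(1 − γ⁻²) = √(1 − 0.00694676) = √0.99305324 = 0.997.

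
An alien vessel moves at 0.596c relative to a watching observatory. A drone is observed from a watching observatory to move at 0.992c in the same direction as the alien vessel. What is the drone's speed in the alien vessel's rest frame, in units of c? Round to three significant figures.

Transform to the alien vessel's frame: u' = (u − v)/(1 − uv/c²).
u' = (0.992 − 0.596)/(1 − 0.992×0.596) = 0.396/0.408768 = 0.96876.
Speed in the alien vessel's frame: 0.969c (in the same direction).

0.969c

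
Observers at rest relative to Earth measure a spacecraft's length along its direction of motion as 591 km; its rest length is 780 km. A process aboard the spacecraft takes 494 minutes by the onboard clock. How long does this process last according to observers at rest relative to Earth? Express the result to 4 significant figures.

652.0 minutes

From L = L₀/γ: γ = 780/591 = 1.3198.
The same γ dilates the second interval: 1.3198 × 494 minutes = 652.0 minutes.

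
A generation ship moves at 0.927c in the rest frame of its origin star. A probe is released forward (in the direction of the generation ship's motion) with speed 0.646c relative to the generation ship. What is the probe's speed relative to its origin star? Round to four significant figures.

0.9838c

Relativistic velocity addition: u = (u' + v)/(1 + u'v/c²), with u' = 0.646c and v = 0.927c.
Numerator: 0.646 + 0.927 = 1.573. Denominator: 1 + (0.646)(0.927) = 1.598842.
u = 1.573/1.598842 = 0.98384, so the speed is 0.9838c.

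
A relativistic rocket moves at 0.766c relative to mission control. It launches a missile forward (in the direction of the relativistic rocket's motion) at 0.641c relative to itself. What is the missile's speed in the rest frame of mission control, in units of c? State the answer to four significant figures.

0.9437c

Relativistic velocity addition: u = (u' + v)/(1 + u'v/c²), with u' = 0.641c and v = 0.766c.
Numerator: 0.641 + 0.766 = 1.407. Denominator: 1 + (0.641)(0.766) = 1.491006.
u = 1.407/1.491006 = 0.94366, so the speed is 0.9437c.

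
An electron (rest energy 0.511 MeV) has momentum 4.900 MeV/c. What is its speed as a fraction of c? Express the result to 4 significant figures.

βγ = pc/(mc²) = 4.900/0.511 = 9.589.
Since γ² = 1 + (βγ)² = 92.9489, γ = √92.9489 = 9.641, and β = (βγ)/γ = 9.589/9.641 = 0.9946.

0.9946c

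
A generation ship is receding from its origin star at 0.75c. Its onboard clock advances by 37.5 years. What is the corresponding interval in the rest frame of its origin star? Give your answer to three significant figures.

With β = 0.75, γ = 1/√(1 − 0.75²) = 1/√0.4375 = 1.5119.
Time dilation: Δt = γ·Δτ = 1.5119 × 37.5 = 56.7 years.

56.7 years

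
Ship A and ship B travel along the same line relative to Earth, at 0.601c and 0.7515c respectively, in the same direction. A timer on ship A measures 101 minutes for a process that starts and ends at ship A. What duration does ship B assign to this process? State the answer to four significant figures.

Transform ship A's velocity into ship B's frame: (0.601 − 0.7515)/(1 − 0.601·0.7515) = −0.1505/0.5483485, so the relative speed is 0.27446c.
At |u| = 0.27446c, γ = (1 − 0.0753283)^(−1/2) = 1.0399.
The clock on ship A records proper time, so ship B measures Δt = γΔτ = 1.0399 × 101 = 105.0 minutes.

105.0 minutes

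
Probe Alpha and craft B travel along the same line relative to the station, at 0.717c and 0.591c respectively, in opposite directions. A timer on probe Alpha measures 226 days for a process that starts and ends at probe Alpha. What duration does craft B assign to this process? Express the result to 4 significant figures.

The velocity of probe Alpha relative to craft B is (0.717 + 0.591)c / (1 + 0.717×0.591) = 0.9187c; relative speed 0.9187c.
At |u| = 0.9187c, γ = (1 − 0.84401)^(−1/2) = 2.5319.
Probe Alpha's interval is proper; time dilation gives Δt_B = γΔτ = 2.5319 × 226 days = 572.2 days.

572.2 days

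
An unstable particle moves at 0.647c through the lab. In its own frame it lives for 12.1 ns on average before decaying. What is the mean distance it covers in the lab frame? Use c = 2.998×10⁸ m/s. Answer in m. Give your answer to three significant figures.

3.08 m

With β = 0.647, γ = 1/√(1 − 0.647²) = 1/√0.581391 = 1.3115.
Lab-frame lifetime: Δt = γτ = 1.3115 × 12.1 ns = 15.869 ns.
Distance: d = vΔt = 0.647 × 2.998×10⁸ m/s × 1.5869×10^-8 s = 3.08 m.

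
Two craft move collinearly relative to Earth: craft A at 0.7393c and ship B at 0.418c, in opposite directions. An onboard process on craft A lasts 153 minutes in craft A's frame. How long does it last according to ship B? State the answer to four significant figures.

The velocity of craft A relative to ship B is (0.7393 + 0.418)c / (1 + 0.7393×0.418) = 0.88409c; relative speed 0.88409c.
At |u| = 0.88409c, γ = (1 − 0.781615)^(−1/2) = 2.1399.
The clock on craft A records proper time, so ship B measures Δt = γΔτ = 2.1399 × 153 = 327.4 minutes.

327.4 minutes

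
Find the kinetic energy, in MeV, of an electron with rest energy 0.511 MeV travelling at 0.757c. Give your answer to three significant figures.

With β = 0.757, γ = 1/√(1 − 0.757²) = 1/√0.426951 = 1.53042.
Kinetic energy: K = (γ − 1)mc² = (1.53042 − 1) × 0.511 MeV = 0.53042 × 0.511 = 0.271 MeV.

0.271 MeV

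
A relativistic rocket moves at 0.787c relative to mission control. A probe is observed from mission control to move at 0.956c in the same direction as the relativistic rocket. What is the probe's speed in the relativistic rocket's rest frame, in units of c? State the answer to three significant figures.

Transform to the relativistic rocket's frame: u' = (u − v)/(1 − uv/c²).
u' = (0.956 − 0.787)/(1 − 0.956×0.787) = 0.169/0.247628 = 0.68248.
Speed in the relativistic rocket's frame: 0.682c (in the same direction).

0.682c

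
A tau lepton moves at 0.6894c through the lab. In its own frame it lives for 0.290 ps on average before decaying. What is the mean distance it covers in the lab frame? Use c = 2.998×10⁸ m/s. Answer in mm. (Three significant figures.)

With β = 0.6894, γ = 1/√(1 − 0.6894²) = 1/√0.52472764 = 1.3805.
Lab-frame lifetime: Δt = γτ = 1.3805 × 0.290 ps = 0.40035 ps.
Distance: d = vΔt = 0.6894 × 2.998×10⁸ m/s × 4.0035×10^-13 s = 8.27×10^-5 m = 0.0827 mm.

0.0827 mm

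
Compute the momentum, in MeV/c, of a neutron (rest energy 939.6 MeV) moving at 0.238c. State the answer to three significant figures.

230 MeV/c

With β = 0.238, γ = 1/√(1 − 0.238²) = 1/√0.943356 = 1.0296.
Momentum: p = γβ·mc = 1.0296 × 0.238 × 939.6 MeV/c = 230 MeV/c.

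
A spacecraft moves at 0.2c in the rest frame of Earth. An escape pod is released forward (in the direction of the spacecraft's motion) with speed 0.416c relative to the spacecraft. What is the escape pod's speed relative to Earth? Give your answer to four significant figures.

0.5687c

Relativistic velocity addition: u = (u' + v)/(1 + u'v/c²), with u' = 0.416c and v = 0.2c.
Numerator: 0.416 + 0.2 = 0.616. Denominator: 1 + (0.416)(0.2) = 1.0832.
u = 0.616/1.0832 = 0.56869, so the speed is 0.5687c.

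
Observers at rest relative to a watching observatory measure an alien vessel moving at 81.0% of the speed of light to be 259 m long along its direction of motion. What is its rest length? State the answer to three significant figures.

Lorentz factor: γ = (1 − 0.6561)^(−1/2) = 1.7052.
Proper length: L₀ = γ·L = 1.7052 × 259 = 442 m.

442 m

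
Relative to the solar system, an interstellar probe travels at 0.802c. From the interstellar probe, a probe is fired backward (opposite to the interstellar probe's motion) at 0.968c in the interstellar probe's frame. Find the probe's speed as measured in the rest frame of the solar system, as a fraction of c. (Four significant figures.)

In units of c, u = (u' + v)/(1 + u'v) with u' = −0.968 and v = 0.802.
Numerator: −0.968 + 0.802 = −0.166. Denominator: 1 + (−0.968)(0.802) = 0.223664.
u = −0.166/0.223664 = −0.74218, so the speed is 0.7422c.

0.7422c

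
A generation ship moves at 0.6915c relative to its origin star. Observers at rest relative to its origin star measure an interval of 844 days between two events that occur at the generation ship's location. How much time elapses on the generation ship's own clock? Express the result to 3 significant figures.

610 days

γ = 1/√(1 − β²) = 1/√(1 − 0.47817225) = 1/√0.52182775 = 1/0.722376 = 1.3843.
The moving clock records proper time: Δτ = Δt/γ = 844/1.3843 = 610 days.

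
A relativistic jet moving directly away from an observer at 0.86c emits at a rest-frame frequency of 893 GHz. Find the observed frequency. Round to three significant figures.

245 GHz

Relativistic Doppler (source moving away): f_obs = f_src · √((1−β)/(1+β)).
With β = 0.86: factor = √(0.14/1.86) = 0.27435.
f_obs = 893 × 0.27435 = 245 GHz.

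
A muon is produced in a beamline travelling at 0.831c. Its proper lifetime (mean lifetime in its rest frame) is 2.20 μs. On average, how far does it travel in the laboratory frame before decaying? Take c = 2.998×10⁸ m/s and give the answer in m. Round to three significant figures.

Lorentz factor: γ = (1 − 0.690561)^(−1/2) = 1.7977.
Lab-frame lifetime: Δt = γτ = 1.7977 × 2.20 μs = 3.9549 μs.
Distance: d = vΔt = 0.831 × 2.998×10⁸ m/s × 3.9549×10^-6 s = 985 m.

985 m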